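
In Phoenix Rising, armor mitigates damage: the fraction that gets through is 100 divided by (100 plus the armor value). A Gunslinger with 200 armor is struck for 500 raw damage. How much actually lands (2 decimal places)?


actual = 500 * 100 / (100 + 200)
= 500 * 100 / 300
= 50000 / 300
= 166.67

166.67 damage


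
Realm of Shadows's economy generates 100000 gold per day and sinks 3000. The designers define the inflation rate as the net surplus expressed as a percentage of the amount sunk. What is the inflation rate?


Net gold = 100000 - 3000 = 97000
Inflation rate = net / sunk * 100 = 97000 / 3000 * 100
= 32.333333 * 100
= 3233.33%

3233.33%


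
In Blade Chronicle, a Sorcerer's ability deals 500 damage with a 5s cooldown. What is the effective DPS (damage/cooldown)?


DPS = damage / cooldown
= 500 / 5
= 100.00

100.00 DPS


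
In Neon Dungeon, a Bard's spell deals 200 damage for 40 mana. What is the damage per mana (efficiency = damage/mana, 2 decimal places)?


Efficiency = damage / mana
= 200 / 40
= 5.00

5.00 dmg/mana


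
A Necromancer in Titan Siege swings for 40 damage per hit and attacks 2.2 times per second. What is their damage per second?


DPS = damage * attack_speed
= 40 * 2.2
= 88.0

88.0 DPS


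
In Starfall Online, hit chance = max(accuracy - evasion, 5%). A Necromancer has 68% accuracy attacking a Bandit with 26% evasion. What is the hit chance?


accuracy - evasion = 68 - 26 = 42
Apply floor: max(42, 5) = 42
Hit chance = 42%

42%


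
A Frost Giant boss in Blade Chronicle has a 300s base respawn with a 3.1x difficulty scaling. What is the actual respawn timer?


Respawn time = base * multiplier
= 300 * 3.1
= 930.0 seconds

930.0 seconds


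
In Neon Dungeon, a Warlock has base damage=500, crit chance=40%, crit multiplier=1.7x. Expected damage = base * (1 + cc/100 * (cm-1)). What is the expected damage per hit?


E[dmg] = base * (1 + crit_chance * (crit_mult - 1))
cc as decimal = 40/100 = 0.4
cm - 1 = 1.7 - 1 = 0.7
Bonus factor = 0.4 * 0.7 = 0.28
Total multiplier = 1 + 0.28 = 1.28
Expected damage = 500 * 1.28 = 640.00

640.00 damage


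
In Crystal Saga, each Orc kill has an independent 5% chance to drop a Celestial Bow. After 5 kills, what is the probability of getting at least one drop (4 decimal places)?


P(at least one) = 1 - P(none) = 1 - (1-p)^n
p = 5/100 = 0.05
1 - p = 0.95
(1 - p)^5 = 0.95^5 = 0.773781
P(at least one) = 1 - 0.773781 = 0.2262

0.2262


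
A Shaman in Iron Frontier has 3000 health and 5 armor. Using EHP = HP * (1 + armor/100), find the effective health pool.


EHP = 3000 * (1 + 5/100)
= 3000 * (1 + 0.05)
= 3000 * 1.05
= 3150.0

3150.0 EHP


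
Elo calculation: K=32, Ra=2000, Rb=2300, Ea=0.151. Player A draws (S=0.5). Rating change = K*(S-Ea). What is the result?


Elo update: delta = K * (S - Ea), where S = 0.5 (draws)
S - Ea = 0.5 - 0.151 = 0.349
Rating change = 32 * 0.349
= 11.17

11.17 rating points


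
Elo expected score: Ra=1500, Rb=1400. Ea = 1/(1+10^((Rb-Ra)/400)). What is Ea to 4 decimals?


Elo expected score: Ea = 1/(1 + 10^((Rb-Ra)/400))
Rb - Ra = 1400 - 1500 = -100
(Rb-Ra)/400 = -100/400 = -0.25
10^-0.25 = 0.562341
Ea = 1/(1 + 0.562341) = 1/1.562341 = 0.6401

0.6401


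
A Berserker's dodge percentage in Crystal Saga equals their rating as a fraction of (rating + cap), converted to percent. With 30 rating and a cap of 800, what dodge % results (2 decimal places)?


dodge% = 30 / (30 + 800) * 100
= 30 / 830 * 100
= 0.036145 * 100
= 3.61%

3.61%


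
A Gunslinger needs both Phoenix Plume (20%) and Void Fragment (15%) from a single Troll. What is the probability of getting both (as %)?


For independent events, P(both) = P(A) * P(B)
= 20% * 15%
= 300 / 100 %
= 3.0%

3.0%


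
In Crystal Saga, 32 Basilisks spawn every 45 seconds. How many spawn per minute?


Spawns per minute = count * (60 / interval)
= 32 * (60 / 45)
= 32 * 1.3333
= 42.67

42.67 per minute


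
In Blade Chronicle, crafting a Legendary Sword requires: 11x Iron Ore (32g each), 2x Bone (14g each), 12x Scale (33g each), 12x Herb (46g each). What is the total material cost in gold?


Cost breakdown:
  Iron Ore: 11 * 32 = 352
  Bone: 2 * 14 = 28
  Scale: 12 * 33 = 396
  Herb: 12 * 46 = 552
Total = 352 + 28 + 396 + 552 = 1328

1328 gold


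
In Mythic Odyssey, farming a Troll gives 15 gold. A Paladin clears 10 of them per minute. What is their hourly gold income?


Gold per minute = 15 * 10 = 150
Gold per hour = 150 * 60 = 9000

9000 gold/hour


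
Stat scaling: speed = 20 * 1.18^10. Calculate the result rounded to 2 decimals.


value = base * growth^level
= 20 * 1.18^10
= 20 * 5.233836
= 104.68

104.68 speed


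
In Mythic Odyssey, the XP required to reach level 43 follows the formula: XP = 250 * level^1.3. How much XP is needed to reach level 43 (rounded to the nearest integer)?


XP = 250 * level^1.3
Substitute level = 43:
XP = 250 * 43^1.3
= 250 * 132.8951
= 33224

33224 XP


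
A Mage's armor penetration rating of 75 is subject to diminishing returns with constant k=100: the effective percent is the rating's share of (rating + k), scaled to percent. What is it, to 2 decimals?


effective% = rating / (rating + k) * 100
= 75 / (75 + 100) * 100
= 75 / 175 * 100
= 0.428571 * 100
= 42.86%

42.86%


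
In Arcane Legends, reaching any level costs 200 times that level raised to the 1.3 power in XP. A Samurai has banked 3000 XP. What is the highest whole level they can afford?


XP = 200 * level^1.3, so level = (XP / 200)^(1/1.3)
= (3000 / 200)^(1/1.3)
= 15.0^0.7692
= 8.0294
Floor: level = 8

level 8


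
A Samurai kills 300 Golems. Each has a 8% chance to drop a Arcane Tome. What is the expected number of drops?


Expected drops = kills * (drop_rate / 100)
= 300 * (8 / 100)
= 300 * 0.08
= 24.0

24.0 drops


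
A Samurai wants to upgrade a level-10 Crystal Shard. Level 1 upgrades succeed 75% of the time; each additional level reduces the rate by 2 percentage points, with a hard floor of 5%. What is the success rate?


raw_rate = 75 - 2 * (10 - 1)
= 75 - 2 * 9
= 75 - 18
= 57
Apply floor: max(57, 5) = 57%

57%


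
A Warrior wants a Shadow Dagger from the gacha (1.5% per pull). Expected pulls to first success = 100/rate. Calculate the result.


Expected pulls for a geometric distribution = 1/p = 100 / rate%
= 100 / 1.5
= 66.67

66.67 pulls


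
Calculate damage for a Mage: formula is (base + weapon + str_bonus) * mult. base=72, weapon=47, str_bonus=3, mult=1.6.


Sum base + weapon + str = 72 + 47 + 3 = 122
Multiply by 1.6:
122 * 1.6 = 195.2

195.2 damage


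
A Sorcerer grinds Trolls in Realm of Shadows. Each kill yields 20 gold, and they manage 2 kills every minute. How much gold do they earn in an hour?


Gold per minute = 20 * 2 = 40
Gold per hour = 40 * 60 = 2400

2400 gold/hour


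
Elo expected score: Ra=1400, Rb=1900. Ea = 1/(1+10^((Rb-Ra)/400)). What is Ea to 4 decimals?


Elo expected score: Ea = 1/(1 + 10^((Rb-Ra)/400))
Rb - Ra = 1900 - 1400 = 500
(Rb-Ra)/400 = 500/400 = 1.25
10^1.25 = 17.782794
Ea = 1/(1 + 17.782794) = 1/18.782794 = 0.0532

0.0532


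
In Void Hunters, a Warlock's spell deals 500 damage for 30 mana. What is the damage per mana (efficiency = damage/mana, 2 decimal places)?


Efficiency = damage / mana
= 500 / 30
= 16.67

16.67 dmg/mana


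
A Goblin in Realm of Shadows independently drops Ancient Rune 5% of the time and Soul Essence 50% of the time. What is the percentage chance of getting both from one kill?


For independent events, P(both) = P(A) * P(B)
= 5% * 50%
= 250 / 100 %
= 2.5%

2.5%


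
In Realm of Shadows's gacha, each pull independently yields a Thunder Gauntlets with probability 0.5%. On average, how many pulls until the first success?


Expected pulls for a geometric distribution = 1/p = 100 / rate%
= 100 / 0.5
= 200.0

200.0 pulls


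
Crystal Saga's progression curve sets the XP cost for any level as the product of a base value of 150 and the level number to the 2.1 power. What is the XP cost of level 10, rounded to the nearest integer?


XP = 150 * level^2.1
Substitute level = 10:
XP = 150 * 10^2.1
= 150 * 125.8925
= 18884

18884 XP


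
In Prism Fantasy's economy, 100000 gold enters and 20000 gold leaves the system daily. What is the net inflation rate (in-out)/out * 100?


Net gold = 100000 - 20000 = 80000
Inflation rate = net / sunk * 100 = 80000 / 20000 * 100
= 4.0 * 100
= 400.00%

400.00%


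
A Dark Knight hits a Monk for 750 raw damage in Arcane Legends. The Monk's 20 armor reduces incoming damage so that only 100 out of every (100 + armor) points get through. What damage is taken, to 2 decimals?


actual = 750 * 100 / (100 + 20)
= 750 * 100 / 120
= 75000 / 120
= 625.00

625.00 damage


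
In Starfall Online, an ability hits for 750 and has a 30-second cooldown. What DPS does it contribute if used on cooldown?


DPS = damage / cooldown
= 750 / 30
= 25.00

25.00 DPS


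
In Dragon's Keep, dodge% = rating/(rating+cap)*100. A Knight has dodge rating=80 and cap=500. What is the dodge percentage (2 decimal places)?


dodge% = 80 / (80 + 500) * 100
= 80 / 580 * 100
= 0.137931 * 100
= 13.79%

13.79%


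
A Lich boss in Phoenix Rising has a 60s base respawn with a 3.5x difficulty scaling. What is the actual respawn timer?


Respawn time = base * multiplier
= 60 * 3.5
= 210.0 seconds

210.0 seconds


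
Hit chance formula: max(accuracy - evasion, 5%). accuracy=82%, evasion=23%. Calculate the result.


accuracy - evasion = 82 - 23 = 59
Apply floor: max(59, 5) = 59
Hit chance = 59%

59%


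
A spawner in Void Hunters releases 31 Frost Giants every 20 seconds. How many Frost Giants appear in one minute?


Spawns per minute = count * (60 / interval)
= 31 * (60 / 20)
= 31 * 3.0
= 93.0

93.0 per minute


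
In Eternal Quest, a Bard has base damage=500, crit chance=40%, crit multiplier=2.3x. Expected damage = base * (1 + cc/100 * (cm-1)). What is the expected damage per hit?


E[dmg] = base * (1 + crit_chance * (crit_mult - 1))
cc as decimal = 40/100 = 0.4
cm - 1 = 2.3 - 1 = 1.3
Bonus factor = 0.4 * 1.3 = 0.52
Total multiplier = 1 + 0.52 = 1.52
Expected damage = 500 * 1.52 = 760.00

760.00 damage


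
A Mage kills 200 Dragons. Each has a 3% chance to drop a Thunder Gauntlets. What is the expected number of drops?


Expected drops = kills * (drop_rate / 100)
= 200 * (3 / 100)
= 200 * 0.03
= 6.0

6.0 drops


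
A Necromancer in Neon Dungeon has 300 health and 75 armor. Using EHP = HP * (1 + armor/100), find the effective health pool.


EHP = 300 * (1 + 75/100)
= 300 * (1 + 0.75)
= 300 * 1.75
= 525.0

525.0 EHP


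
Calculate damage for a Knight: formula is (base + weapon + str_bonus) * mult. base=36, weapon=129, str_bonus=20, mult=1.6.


Sum base + weapon + str = 36 + 129 + 20 = 185
Multiply by 1.6:
185 * 1.6 = 296.0

296.0 damage


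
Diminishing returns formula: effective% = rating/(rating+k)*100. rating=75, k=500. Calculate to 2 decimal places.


effective% = rating / (rating + k) * 100
= 75 / (75 + 500) * 100
= 75 / 575 * 100
= 0.130435 * 100
= 13.04%

13.04%


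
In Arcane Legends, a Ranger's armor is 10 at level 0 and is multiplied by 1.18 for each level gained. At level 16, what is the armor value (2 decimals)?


value = base * growth^level
= 10 * 1.18^16
= 10 * 14.129023
= 141.29

141.29 armor


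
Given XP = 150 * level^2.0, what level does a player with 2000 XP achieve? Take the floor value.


XP = 150 * level^2.0, so level = (XP / 150)^(1/2.0)
= (2000 / 150)^(1/2.0)
= 13.3333^0.5
= 3.6515
Floor: level = 3

level 3


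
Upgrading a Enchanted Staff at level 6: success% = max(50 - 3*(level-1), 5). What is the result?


raw_rate = 50 - 3 * (6 - 1)
= 50 - 3 * 5
= 50 - 15
= 35
Apply floor: max(35, 5) = 35%

35%


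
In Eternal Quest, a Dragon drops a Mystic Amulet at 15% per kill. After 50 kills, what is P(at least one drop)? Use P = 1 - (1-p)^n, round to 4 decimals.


P(at least one) = 1 - P(none) = 1 - (1-p)^n
p = 15/100 = 0.15
1 - p = 0.85
(1 - p)^50 = 0.85^50 = 0.000296
P(at least one) = 1 - 0.000296 = 0.9997

0.9997


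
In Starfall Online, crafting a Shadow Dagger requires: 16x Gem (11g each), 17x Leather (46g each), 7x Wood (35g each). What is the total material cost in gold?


Cost breakdown:
  Gem: 16 * 11 = 176
  Leather: 17 * 46 = 782
  Wood: 7 * 35 = 245
Total = 176 + 782 + 245 = 1203

1203 gold


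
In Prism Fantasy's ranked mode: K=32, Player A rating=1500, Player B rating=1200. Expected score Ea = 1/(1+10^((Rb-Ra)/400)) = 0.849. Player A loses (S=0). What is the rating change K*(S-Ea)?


Elo update: delta = K * (S - Ea), where S = 0 (loses)
S - Ea = 0 - 0.849 = -0.849
Rating change = 32 * -0.849
= -27.17

-27.17 rating points


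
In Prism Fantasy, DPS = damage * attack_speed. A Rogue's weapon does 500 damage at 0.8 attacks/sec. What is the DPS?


DPS = damage * attack_speed
= 500 * 0.8
= 400.0

400.0 DPS


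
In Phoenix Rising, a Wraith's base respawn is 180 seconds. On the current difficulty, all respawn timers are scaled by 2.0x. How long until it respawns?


Respawn time = base * multiplier
= 180 * 2.0
= 360.0 seconds

360.0 seconds


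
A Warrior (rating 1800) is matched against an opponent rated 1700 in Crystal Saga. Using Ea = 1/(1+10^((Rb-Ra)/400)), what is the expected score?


Elo expected score: Ea = 1/(1 + 10^((Rb-Ra)/400))
Rb - Ra = 1700 - 1800 = -100
(Rb-Ra)/400 = -100/400 = -0.25
10^-0.25 = 0.562341
Ea = 1/(1 + 0.562341) = 1/1.562341 = 0.6401

0.6401


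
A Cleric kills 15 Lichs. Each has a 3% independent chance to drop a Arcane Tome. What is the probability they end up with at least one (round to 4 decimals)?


P(at least one) = 1 - P(none) = 1 - (1-p)^n
p = 3/100 = 0.03
1 - p = 0.97
(1 - p)^15 = 0.97^15 = 0.633251
P(at least one) = 1 - 0.633251 = 0.3667

0.3667


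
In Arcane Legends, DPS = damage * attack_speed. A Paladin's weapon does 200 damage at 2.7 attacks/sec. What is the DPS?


DPS = damage * attack_speed
= 200 * 2.7
= 540.0

540.0 DPS


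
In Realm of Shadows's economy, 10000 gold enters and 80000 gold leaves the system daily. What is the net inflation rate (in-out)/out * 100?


Net gold = 10000 - 80000 = -70000
Inflation rate = net / sunk * 100 = -70000 / 80000 * 100
= -0.875 * 100
= -87.50%

-87.50%


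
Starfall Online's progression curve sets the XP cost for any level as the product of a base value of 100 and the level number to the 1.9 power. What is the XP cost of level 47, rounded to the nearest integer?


XP = 100 * level^1.9
Substitute level = 47:
XP = 100 * 47^1.9
= 100 * 1503.0933
= 150309

150309 XP


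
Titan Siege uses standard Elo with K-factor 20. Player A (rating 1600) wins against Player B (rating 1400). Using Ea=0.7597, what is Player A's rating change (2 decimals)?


Elo update: delta = K * (S - Ea), where S = 1 (wins)
S - Ea = 1 - 0.7597 = 0.2403
Rating change = 20 * 0.2403
= 4.81

4.81 rating points


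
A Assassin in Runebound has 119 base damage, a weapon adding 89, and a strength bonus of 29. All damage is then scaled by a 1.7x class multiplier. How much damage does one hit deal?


Sum base + weapon + str = 119 + 89 + 29 = 237
Multiply by 1.7:
237 * 1.7 = 402.9

402.9 damage


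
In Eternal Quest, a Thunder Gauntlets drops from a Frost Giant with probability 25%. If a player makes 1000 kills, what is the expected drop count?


Expected drops = kills * (drop_rate / 100)
= 1000 * (25 / 100)
= 1000 * 0.25
= 250.0

250.0 drops


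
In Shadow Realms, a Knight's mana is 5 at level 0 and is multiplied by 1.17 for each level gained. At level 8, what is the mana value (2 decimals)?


value = base * growth^level
= 5 * 1.17^8
= 5 * 3.511453
= 17.56

17.56 mana


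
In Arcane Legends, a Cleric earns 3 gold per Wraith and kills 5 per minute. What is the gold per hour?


Gold per minute = 3 * 5 = 15
Gold per hour = 15 * 60 = 900

900 gold/hour


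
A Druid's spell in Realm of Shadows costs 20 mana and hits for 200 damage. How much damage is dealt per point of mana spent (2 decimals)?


Efficiency = damage / mana
= 200 / 20
= 10.00

10.00 dmg/mana


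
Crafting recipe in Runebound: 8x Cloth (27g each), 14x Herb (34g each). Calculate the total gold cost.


Cost breakdown:
  Cloth: 8 * 27 = 216
  Herb: 14 * 34 = 476
Total = 216 + 476 = 692

692 gold


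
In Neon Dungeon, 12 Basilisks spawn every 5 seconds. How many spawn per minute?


Spawns per minute = count * (60 / interval)
= 12 * (60 / 5)
= 12 * 12.0
= 144.0

144.0 per minute


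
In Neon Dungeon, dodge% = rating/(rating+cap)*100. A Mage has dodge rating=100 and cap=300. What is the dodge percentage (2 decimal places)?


dodge% = 100 / (100 + 300) * 100
= 100 / 400 * 100
= 0.25 * 100
= 25.00%

25.00%


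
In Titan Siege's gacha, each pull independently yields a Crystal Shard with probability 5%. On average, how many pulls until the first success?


Expected pulls for a geometric distribution = 1/p = 100 / rate%
= 100 / 5
= 20.0

20.0 pulls


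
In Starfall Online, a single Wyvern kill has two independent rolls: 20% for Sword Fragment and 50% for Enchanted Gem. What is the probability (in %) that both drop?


For independent events, P(both) = P(A) * P(B)
= 20% * 50%
= 1000 / 100 %
= 10.0%

10.0%


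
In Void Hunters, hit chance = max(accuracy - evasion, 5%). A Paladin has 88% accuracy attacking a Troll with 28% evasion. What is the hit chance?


accuracy - evasion = 88 - 28 = 60
Apply floor: max(60, 5) = 60
Hit chance = 60%

60%


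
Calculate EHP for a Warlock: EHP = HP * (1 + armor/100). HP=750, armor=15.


EHP = 750 * (1 + 15/100)
= 750 * (1 + 0.15)
= 750 * 1.15
= 862.5

862.5 EHP


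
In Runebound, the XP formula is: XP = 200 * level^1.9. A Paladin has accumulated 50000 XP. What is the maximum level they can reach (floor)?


XP = 200 * level^1.9, so level = (XP / 200)^(1/1.9)
= (50000 / 200)^(1/1.9)
= 250.0^0.5263
= 18.2841
Floor: level = 18

level 18


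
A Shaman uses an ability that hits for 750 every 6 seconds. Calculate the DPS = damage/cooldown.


DPS = damage / cooldown
= 750 / 6
= 125.00

125.00 DPS


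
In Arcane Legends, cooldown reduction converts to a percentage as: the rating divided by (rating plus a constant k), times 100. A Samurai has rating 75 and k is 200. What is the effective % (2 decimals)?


effective% = rating / (rating + k) * 100
= 75 / (75 + 200) * 100
= 75 / 275 * 100
= 0.272727 * 100
= 27.27%

27.27%


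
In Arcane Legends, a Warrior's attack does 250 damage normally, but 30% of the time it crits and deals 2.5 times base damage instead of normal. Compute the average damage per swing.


E[dmg] = base * (1 + crit_chance * (crit_mult - 1))
cc as decimal = 30/100 = 0.3
cm - 1 = 2.5 - 1 = 1.5
Bonus factor = 0.3 * 1.5 = 0.45
Total multiplier = 1 + 0.45 = 1.45
Expected damage = 250 * 1.45 = 362.50

362.50 damage


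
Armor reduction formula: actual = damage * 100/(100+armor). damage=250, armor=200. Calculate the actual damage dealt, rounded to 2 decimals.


actual = 250 * 100 / (100 + 200)
= 250 * 100 / 300
= 25000 / 300
= 83.33

83.33 damage


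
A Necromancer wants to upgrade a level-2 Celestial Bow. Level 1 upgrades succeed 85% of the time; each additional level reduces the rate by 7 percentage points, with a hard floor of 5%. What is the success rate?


raw_rate = 85 - 7 * (2 - 1)
= 85 - 7 * 1
= 85 - 7
= 78
Apply floor: max(78, 5) = 78%

78%


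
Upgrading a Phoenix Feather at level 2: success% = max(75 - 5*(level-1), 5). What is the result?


raw_rate = 75 - 5 * (2 - 1)
= 75 - 5 * 1
= 75 - 5
= 70
Apply floor: max(70, 5) = 70%

70%


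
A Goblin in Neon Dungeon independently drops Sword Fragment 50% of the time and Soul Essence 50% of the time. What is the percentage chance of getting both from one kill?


For independent events, P(both) = P(A) * P(B)
= 50% * 50%
= 2500 / 100 %
= 25.0%

25.0%


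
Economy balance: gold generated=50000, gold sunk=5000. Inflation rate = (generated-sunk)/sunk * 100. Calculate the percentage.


Net gold = 50000 - 5000 = 45000
Inflation rate = net / sunk * 100 = 45000 / 5000 * 100
= 9.0 * 100
= 900.00%

900.00%


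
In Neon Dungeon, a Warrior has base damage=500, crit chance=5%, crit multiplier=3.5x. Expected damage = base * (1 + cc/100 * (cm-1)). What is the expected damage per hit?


E[dmg] = base * (1 + crit_chance * (crit_mult - 1))
cc as decimal = 5/100 = 0.05
cm - 1 = 3.5 - 1 = 2.5
Bonus factor = 0.05 * 2.5 = 0.125
Total multiplier = 1 + 0.125 = 1.125
Expected damage = 500 * 1.125 = 562.50

562.50 damage


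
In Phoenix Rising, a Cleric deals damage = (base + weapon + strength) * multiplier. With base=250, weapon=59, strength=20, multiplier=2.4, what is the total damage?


Sum base + weapon + str = 250 + 59 + 20 = 329
Multiply by 2.4:
329 * 2.4 = 789.6

789.6 damage


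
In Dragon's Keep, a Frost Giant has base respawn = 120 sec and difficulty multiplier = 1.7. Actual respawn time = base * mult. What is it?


Respawn time = base * multiplier
= 120 * 1.7
= 204.0 seconds

204.0 seconds


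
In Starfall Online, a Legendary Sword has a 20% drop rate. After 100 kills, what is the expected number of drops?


Expected drops = kills * (drop_rate / 100)
= 100 * (20 / 100)
= 100 * 0.2
= 20.0

20.0 drops


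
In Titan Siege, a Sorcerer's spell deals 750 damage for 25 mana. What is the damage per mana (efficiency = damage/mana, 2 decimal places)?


Efficiency = damage / mana
= 750 / 25
= 30.00

30.00 dmg/mana


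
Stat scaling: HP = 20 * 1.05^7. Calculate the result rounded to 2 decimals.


value = base * growth^level
= 20 * 1.05^7
= 20 * 1.4071
= 28.14

28.14 HP


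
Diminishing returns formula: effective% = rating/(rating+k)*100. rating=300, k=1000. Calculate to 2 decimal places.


effective% = rating / (rating + k) * 100
= 300 / (300 + 1000) * 100
= 300 / 1300 * 100
= 0.230769 * 100
= 23.08%

23.08%


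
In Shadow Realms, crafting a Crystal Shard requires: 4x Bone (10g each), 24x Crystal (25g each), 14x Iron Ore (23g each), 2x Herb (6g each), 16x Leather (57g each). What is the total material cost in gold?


Cost breakdown:
  Bone: 4 * 10 = 40
  Crystal: 24 * 25 = 600
  Iron Ore: 14 * 23 = 322
  Herb: 2 * 6 = 12
  Leather: 16 * 57 = 912
Total = 40 + 600 + 322 + 12 + 912 = 1886

1886 gold


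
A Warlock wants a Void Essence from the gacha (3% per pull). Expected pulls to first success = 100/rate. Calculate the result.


Expected pulls for a geometric distribution = 1/p = 100 / rate%
= 100 / 3
= 33.33

33.33 pulls


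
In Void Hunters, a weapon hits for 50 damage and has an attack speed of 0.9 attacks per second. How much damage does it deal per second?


DPS = damage * attack_speed
= 50 * 0.9
= 45.0

45.0 DPS


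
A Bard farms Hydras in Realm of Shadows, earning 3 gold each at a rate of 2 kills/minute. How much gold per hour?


Gold per minute = 3 * 2 = 6
Gold per hour = 6 * 60 = 360

360 gold/hour


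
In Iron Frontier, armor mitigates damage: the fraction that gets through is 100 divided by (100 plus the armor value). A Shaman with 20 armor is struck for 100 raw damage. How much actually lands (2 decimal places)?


actual = 100 * 100 / (100 + 20)
= 100 * 100 / 120
= 10000 / 120
= 83.33

83.33 damage


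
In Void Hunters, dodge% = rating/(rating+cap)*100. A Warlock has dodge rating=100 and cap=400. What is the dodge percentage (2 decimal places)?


dodge% = 100 / (100 + 400) * 100
= 100 / 500 * 100
= 0.2 * 100
= 20.00%

20.00%


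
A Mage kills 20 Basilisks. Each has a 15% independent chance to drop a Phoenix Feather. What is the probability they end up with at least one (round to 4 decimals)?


P(at least one) = 1 - P(none) = 1 - (1-p)^n
p = 15/100 = 0.15
1 - p = 0.85
(1 - p)^20 = 0.85^20 = 0.038760
P(at least one) = 1 - 0.038760 = 0.9612

0.9612


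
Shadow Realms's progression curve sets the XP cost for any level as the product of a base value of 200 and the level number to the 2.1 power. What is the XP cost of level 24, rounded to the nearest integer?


XP = 200 * level^2.1
Substitute level = 24:
XP = 200 * 24^2.1
= 200 * 791.4867
= 158297

158297 XP


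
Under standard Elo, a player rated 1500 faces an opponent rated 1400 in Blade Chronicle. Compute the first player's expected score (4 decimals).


Elo expected score: Ea = 1/(1 + 10^((Rb-Ra)/400))
Rb - Ra = 1400 - 1500 = -100
(Rb-Ra)/400 = -100/400 = -0.25
10^-0.25 = 0.562341
Ea = 1/(1 + 0.562341) = 1/1.562341 = 0.6401

0.6401


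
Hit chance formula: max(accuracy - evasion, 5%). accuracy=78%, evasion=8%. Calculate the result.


accuracy - evasion = 78 - 8 = 70
Apply floor: max(70, 5) = 70
Hit chance = 70%

70%


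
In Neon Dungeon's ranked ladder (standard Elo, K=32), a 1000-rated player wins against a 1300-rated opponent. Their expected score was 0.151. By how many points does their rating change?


Elo update: delta = K * (S - Ea), where S = 1 (wins)
S - Ea = 1 - 0.151 = 0.849
Rating change = 32 * 0.849
= 27.17

27.17 rating points


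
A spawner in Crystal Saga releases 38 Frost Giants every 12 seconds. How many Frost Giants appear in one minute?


Spawns per minute = count * (60 / interval)
= 38 * (60 / 12)
= 38 * 5.0
= 190.0

190.0 per minute


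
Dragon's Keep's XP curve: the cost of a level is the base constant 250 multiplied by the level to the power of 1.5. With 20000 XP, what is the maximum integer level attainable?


XP = 250 * level^1.5, so level = (XP / 250)^(1/1.5)
= (20000 / 250)^(1/1.5)
= 80.0^0.6667
= 18.5664
Floor: level = 18

level 18


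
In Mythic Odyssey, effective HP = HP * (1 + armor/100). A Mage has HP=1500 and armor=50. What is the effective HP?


EHP = 1500 * (1 + 50/100)
= 1500 * (1 + 0.5)
= 1500 * 1.5
= 2250.0

2250.0 EHP


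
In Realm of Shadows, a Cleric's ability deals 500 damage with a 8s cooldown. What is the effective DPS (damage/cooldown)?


DPS = damage / cooldown
= 500 / 8
= 62.50

62.50 DPS


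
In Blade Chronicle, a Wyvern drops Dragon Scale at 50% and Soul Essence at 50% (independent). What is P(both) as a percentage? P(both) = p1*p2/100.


For independent events, P(both) = P(A) * P(B)
= 50% * 50%
= 2500 / 100 %
= 25.0%

25.0%


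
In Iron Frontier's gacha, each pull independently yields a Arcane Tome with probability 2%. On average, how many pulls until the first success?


Expected pulls for a geometric distribution = 1/p = 100 / rate%
= 100 / 2
= 50.0

50.0 pulls


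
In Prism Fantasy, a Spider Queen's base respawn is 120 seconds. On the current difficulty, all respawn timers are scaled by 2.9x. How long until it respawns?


Respawn time = base * multiplier
= 120 * 2.9
= 348.0 seconds

348.0 seconds


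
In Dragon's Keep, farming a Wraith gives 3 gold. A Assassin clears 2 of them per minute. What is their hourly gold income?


Gold per minute = 3 * 2 = 6
Gold per hour = 6 * 60 = 360

360 gold/hour


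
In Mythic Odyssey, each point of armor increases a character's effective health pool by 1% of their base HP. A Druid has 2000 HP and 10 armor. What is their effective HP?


EHP = 2000 * (1 + 10/100)
= 2000 * (1 + 0.1)
= 2000 * 1.1
= 2200.0

2200.0 EHP


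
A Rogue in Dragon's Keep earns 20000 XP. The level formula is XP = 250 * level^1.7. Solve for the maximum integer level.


XP = 250 * level^1.7, so level = (XP / 250)^(1/1.7)
= (20000 / 250)^(1/1.7)
= 80.0^0.5882
= 13.1663
Floor: level = 13

level 13


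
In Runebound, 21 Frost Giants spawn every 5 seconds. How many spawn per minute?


Spawns per minute = count * (60 / interval)
= 21 * (60 / 5)
= 21 * 12.0
= 252.0

252.0 per minute


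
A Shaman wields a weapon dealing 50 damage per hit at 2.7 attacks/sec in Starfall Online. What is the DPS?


DPS = damage * attack_speed
= 50 * 2.7
= 135.0

135.0 DPS


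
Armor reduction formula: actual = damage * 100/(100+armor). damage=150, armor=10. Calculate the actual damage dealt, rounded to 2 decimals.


actual = 150 * 100 / (100 + 10)
= 150 * 100 / 110
= 15000 / 110
= 136.36

136.36 damage


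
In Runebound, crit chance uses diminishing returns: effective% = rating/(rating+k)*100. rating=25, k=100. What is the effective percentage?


effective% = rating / (rating + k) * 100
= 25 / (25 + 100) * 100
= 25 / 125 * 100
= 0.2 * 100
= 20.00%

20.00%


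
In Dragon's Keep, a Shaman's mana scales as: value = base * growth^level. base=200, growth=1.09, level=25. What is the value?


value = base * growth^level
= 200 * 1.09^25
= 200 * 8.623081
= 1724.62

1724.62 mana


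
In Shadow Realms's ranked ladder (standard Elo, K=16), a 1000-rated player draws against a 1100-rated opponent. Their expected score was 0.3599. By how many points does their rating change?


Elo update: delta = K * (S - Ea), where S = 0.5 (draws)
S - Ea = 0.5 - 0.3599 = 0.1401
Rating change = 16 * 0.1401
= 2.24

2.24 rating points


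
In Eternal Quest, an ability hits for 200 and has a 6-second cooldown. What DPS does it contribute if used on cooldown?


DPS = damage / cooldown
= 200 / 6
= 33.33

33.33 DPS


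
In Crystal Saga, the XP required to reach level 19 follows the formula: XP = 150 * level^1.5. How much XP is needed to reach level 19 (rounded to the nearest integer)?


XP = 150 * level^1.5
Substitute level = 19:
XP = 150 * 19^1.5
= 150 * 82.8191
= 12423

12423 XP


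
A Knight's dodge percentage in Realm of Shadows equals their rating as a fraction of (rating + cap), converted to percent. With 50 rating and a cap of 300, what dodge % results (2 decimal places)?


dodge% = 50 / (50 + 300) * 100
= 50 / 350 * 100
= 0.142857 * 100
= 14.29%

14.29%


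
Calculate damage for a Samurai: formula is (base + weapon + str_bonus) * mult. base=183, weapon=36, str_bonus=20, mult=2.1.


Sum base + weapon + str = 183 + 36 + 20 = 239
Multiply by 2.1:
239 * 2.1 = 501.9

501.9 damage


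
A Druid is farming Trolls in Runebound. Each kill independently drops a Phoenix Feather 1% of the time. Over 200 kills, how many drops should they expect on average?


Expected drops = kills * (drop_rate / 100)
= 200 * (1 / 100)
= 200 * 0.01
= 2.0

2.0 drops


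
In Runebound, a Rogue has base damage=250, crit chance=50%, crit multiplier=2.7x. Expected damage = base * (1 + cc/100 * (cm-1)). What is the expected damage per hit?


E[dmg] = base * (1 + crit_chance * (crit_mult - 1))
cc as decimal = 50/100 = 0.5
cm - 1 = 2.7 - 1 = 1.7
Bonus factor = 0.5 * 1.7 = 0.85
Total multiplier = 1 + 0.85 = 1.85
Expected damage = 250 * 1.85 = 462.50

462.50 damage


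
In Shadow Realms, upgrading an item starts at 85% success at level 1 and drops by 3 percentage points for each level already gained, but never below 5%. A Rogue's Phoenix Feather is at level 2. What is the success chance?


raw_rate = 85 - 3 * (2 - 1)
= 85 - 3 * 1
= 85 - 3
= 82
Apply floor: max(82, 5) = 82%

82%


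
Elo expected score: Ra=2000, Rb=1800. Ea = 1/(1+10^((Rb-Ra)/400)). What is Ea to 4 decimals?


Elo expected score: Ea = 1/(1 + 10^((Rb-Ra)/400))
Rb - Ra = 1800 - 2000 = -200
(Rb-Ra)/400 = -200/400 = -0.5
10^-0.5 = 0.316228
Ea = 1/(1 + 0.316228) = 1/1.316228 = 0.7597

0.7597


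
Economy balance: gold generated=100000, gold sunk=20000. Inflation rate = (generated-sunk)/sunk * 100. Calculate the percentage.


Net gold = 100000 - 20000 = 80000
Inflation rate = net / sunk * 100 = 80000 / 20000 * 100
= 4.0 * 100
= 400.00%

400.00%


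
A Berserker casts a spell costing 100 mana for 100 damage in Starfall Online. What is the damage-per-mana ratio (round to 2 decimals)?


Efficiency = damage / mana
= 100 / 100
= 1.00

1.00 dmg/mana


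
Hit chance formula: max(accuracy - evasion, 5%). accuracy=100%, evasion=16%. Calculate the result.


accuracy - evasion = 100 - 16 = 84
Apply floor: max(84, 5) = 84
Hit chance = 84%

84%


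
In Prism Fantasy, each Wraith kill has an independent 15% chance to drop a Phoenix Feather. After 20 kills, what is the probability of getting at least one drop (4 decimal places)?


P(at least one) = 1 - P(none) = 1 - (1-p)^n
p = 15/100 = 0.15
1 - p = 0.85
(1 - p)^20 = 0.85^20 = 0.038760
P(at least one) = 1 - 0.038760 = 0.9612

0.9612


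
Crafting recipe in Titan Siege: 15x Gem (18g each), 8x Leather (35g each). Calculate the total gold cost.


Cost breakdown:
  Gem: 15 * 18 = 270
  Leather: 8 * 35 = 280
Total = 270 + 280 = 550

550 gold


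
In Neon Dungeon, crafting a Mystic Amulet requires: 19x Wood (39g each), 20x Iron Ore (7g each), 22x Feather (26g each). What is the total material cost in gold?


Cost breakdown:
  Wood: 19 * 39 = 741
  Iron Ore: 20 * 7 = 140
  Feather: 22 * 26 = 572
Total = 741 + 140 + 572 = 1453

1453 gold


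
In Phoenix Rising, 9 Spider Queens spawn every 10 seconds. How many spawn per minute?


Spawns per minute = count * (60 / interval)
= 9 * (60 / 10)
= 9 * 6.0
= 54.0

54.0 per minute


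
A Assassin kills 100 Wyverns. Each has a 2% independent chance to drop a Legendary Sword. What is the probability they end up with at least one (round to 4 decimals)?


P(at least one) = 1 - P(none) = 1 - (1-p)^n
p = 2/100 = 0.02
1 - p = 0.98
(1 - p)^100 = 0.98^100 = 0.132620
P(at least one) = 1 - 0.132620 = 0.8674

0.8674


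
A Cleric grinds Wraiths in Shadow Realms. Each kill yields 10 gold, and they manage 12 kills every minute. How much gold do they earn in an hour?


Gold per minute = 10 * 12 = 120
Gold per hour = 120 * 60 = 7200

7200 gold/hour


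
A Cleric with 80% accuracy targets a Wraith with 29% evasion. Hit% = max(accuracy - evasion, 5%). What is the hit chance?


accuracy - evasion = 80 - 29 = 51
Apply floor: max(51, 5) = 51
Hit chance = 51%

51%


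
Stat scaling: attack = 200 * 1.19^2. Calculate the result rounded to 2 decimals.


value = base * growth^level
= 200 * 1.19^2
= 200 * 1.4161
= 283.22

283.22 attack


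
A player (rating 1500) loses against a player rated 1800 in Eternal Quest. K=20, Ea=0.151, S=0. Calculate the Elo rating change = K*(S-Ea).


Elo update: delta = K * (S - Ea), where S = 0 (loses)
S - Ea = 0 - 0.151 = -0.151
Rating change = 20 * -0.151
= -3.02

-3.02 rating points


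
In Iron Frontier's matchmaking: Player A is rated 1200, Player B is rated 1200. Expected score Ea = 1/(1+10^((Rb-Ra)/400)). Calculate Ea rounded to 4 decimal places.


Elo expected score: Ea = 1/(1 + 10^((Rb-Ra)/400))
Rb - Ra = 1200 - 1200 = 0
(Rb-Ra)/400 = 0/400 = 0.0
10^0.0 = 1.0
Ea = 1/(1 + 1.0) = 1/2.0 = 0.5000

0.5000


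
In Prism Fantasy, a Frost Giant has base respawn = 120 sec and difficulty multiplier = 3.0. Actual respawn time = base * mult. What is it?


Respawn time = base * multiplier
= 120 * 3.0
= 360.0 seconds

360.0 seconds


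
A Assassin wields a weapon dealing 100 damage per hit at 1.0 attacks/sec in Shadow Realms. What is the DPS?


DPS = damage * attack_speed
= 100 * 1.0
= 100.0

100.0 DPS


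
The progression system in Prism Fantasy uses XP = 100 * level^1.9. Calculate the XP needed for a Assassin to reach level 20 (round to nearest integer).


XP = 100 * level^1.9
Substitute level = 20:
XP = 100 * 20^1.9
= 100 * 296.4538
= 29645

29645 XP


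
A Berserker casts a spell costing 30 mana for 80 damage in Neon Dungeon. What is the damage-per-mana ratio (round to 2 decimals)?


Efficiency = damage / mana
= 80 / 30
= 2.67

2.67 dmg/mana


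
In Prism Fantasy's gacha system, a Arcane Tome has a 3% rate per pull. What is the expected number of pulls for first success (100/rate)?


Expected pulls for a geometric distribution = 1/p = 100 / rate%
= 100 / 3
= 33.33

33.33 pulls


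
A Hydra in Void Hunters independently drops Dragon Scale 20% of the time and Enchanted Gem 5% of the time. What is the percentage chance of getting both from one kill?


For independent events, P(both) = P(A) * P(B)
= 20% * 5%
= 100 / 100 %
= 1.0%

1.0%


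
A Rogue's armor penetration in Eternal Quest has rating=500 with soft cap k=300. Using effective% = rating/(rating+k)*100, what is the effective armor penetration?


effective% = rating / (rating + k) * 100
= 500 / (500 + 300) * 100
= 500 / 800 * 100
= 0.625 * 100
= 62.50%

62.50%


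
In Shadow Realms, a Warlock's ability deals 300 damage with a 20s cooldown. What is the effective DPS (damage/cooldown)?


DPS = damage / cooldown
= 300 / 20
= 15.00

15.00 DPS


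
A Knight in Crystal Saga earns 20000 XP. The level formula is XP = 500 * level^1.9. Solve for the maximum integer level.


XP = 500 * level^1.9, so level = (XP / 500)^(1/1.9)
= (20000 / 500)^(1/1.9)
= 40.0^0.5263
= 6.9693
Floor: level = 6

level 6


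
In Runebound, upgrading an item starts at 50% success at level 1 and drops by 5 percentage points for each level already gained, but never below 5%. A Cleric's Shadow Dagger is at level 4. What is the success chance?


raw_rate = 50 - 5 * (4 - 1)
= 50 - 5 * 3
= 50 - 15
= 35
Apply floor: max(35, 5) = 35%

35%


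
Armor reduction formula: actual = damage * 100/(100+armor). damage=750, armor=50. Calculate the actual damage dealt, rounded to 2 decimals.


actual = 750 * 100 / (100 + 50)
= 750 * 100 / 150
= 75000 / 150
= 500.00

500.00 damage


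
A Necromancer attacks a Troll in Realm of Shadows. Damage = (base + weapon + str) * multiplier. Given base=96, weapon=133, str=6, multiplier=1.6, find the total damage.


Sum base + weapon + str = 96 + 133 + 6 = 235
Multiply by 1.6:
235 * 1.6 = 376.0

376.0 damage


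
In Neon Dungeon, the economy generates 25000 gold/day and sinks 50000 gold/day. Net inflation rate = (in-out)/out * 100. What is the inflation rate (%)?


Net gold = 25000 - 50000 = -25000
Inflation rate = net / sunk * 100 = -25000 / 50000 * 100
= -0.5 * 100
= -50.00%

-50.00%


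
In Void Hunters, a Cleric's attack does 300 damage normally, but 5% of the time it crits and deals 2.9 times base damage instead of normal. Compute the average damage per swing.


E[dmg] = base * (1 + crit_chance * (crit_mult - 1))
cc as decimal = 5/100 = 0.05
cm - 1 = 2.9 - 1 = 1.9
Bonus factor = 0.05 * 1.9 = 0.095
Total multiplier = 1 + 0.095 = 1.095
Expected damage = 300 * 1.095 = 328.50

328.50 damage


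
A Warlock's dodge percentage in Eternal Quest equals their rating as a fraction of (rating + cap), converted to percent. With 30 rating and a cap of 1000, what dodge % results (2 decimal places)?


dodge% = 30 / (30 + 1000) * 100
= 30 / 1030 * 100
= 0.029126 * 100
= 2.91%

2.91%


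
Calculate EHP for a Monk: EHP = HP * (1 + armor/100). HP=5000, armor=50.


EHP = 5000 * (1 + 50/100)
= 5000 * (1 + 0.5)
= 5000 * 1.5
= 7500.0

7500.0 EHP


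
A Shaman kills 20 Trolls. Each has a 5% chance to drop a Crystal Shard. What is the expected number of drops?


Expected drops = kills * (drop_rate / 100)
= 20 * (5 / 100)
= 20 * 0.05
= 1.0

1.0 drops


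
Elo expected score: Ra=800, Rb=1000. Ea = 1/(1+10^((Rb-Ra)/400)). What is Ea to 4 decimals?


Elo expected score: Ea = 1/(1 + 10^((Rb-Ra)/400))
Rb - Ra = 1000 - 800 = 200
(Rb-Ra)/400 = 200/400 = 0.5
10^0.5 = 3.162278
Ea = 1/(1 + 3.162278) = 1/4.162278 = 0.2403

0.2403


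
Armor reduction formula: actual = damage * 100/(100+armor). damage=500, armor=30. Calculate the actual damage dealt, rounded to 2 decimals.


actual = 500 * 100 / (100 + 30)
= 500 * 100 / 130
= 50000 / 130
= 384.62

384.62 damage


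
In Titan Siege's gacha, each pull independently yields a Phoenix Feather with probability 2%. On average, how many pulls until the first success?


Expected pulls for a geometric distribution = 1/p = 100 / rate%
= 100 / 2
= 50.0

50.0 pulls


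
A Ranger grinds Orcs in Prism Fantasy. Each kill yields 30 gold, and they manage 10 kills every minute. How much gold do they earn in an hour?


Gold per minute = 30 * 10 = 300
Gold per hour = 300 * 60 = 18000

18000 gold/hour
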